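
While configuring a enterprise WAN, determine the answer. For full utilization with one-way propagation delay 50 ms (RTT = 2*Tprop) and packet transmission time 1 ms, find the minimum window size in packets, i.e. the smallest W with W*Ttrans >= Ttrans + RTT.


Given: Ttrans = 1 ms, RTT = 100 ms (= 2 * Tprop, Tprop = 50 ms)
Time until first ACK returns = Ttrans + RTT = 1 + 100 = 101 ms
Need W * Ttrans >= Ttrans + RTT  ->  W >= (Ttrans + RTT) / Ttrans
(Ttrans + RTT) / Ttrans = 101 / 1 = 101
W_min = ceil(101) = 101

101


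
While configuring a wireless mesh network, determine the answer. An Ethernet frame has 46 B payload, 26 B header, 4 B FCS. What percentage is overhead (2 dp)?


Given: payload = 46 B, header = 26 B, trailer = 4 B
Overhead bytes = header + trailer = 26 + 4 = 30
Total frame = payload + overhead = 46 + 30 = 76
Overhead % = 30 / 76 * 100 = 39.4737% -> 39.47% (2 dp)

39.47


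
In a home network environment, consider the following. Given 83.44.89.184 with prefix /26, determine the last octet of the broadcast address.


Given: IP = 83.44.89.184, prefix = /26
Host bits = 32 - 26 = 6
Network last octet = 184 AND mask = 128
Host part size = 2^6 - 1 = 63
Broadcast last octet = 128 OR 63 = 191

191


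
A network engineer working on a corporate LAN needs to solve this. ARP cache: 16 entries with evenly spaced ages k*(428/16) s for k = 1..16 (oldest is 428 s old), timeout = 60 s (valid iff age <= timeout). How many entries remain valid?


Ages are k * 428/16 s for k = 1..16 (spacing = 26.7500 s).
Entry k is valid iff k * 428/16 <= 60 iff k <= 16 * 60 / 428 = 2.2430
n_valid = floor(2.2430) = 2
(n_stale = 16 - 2 = 14)

2


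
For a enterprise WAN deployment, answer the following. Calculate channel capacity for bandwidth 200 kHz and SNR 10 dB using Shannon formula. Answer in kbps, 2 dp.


Given: B = 200 kHz, SNR = 10 dB
SNR linear = 10^(10/10) = 10
1 + SNR = 11
log2(11) = 3.4594316186
C = 200 * 1000 * 3.4594316186 = 691886.3237 bps
C = 691.886324 kbps -> 691.89 kbps (2 dp)

691.89


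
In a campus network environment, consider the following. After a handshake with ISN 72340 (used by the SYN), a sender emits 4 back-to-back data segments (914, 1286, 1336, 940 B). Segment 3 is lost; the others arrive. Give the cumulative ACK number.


SYN uses sequence number 72340; first data byte = ISN + 1 = 72341.
Segment 1: SEQ = 72341, len = 914 B, covers [72341, 73254]
Segment 2: SEQ = 73255, len = 1286 B, covers [73255, 74540]
Segment 3: SEQ = 74541, len = 1336 B, covers [74541, 75876] [LOST]
Segment 4: SEQ = 75877, len = 940 B, covers [75877, 76816]
In-order data received: bytes [72341, 74540] (segments 1..2).
Segment 3 missing -> gap begins at byte 74541; later segments buffered out of order.
Cumulative ACK = next expected in-order byte = 72341 + 914 + 1286 = 74541

74541


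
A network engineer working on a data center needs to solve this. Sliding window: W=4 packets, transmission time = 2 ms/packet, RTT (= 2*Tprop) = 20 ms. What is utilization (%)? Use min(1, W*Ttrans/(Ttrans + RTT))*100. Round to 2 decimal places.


Given: W = 4, Ttrans = 2 ms, RTT = 20 ms (= 2 * Tprop, Tprop = 10 ms)
Cycle time = Ttrans + RTT = 2 + 20 = 22 ms (first packet sent until its ACK returns)
W * Ttrans = 4 * 2 = 8 ms of sending per cycle
W * Ttrans / (Ttrans + RTT) = 8 / 22 = 0.363636
U = min(1, 0.363636) = 0.363636
U% = 36.36%

36.36


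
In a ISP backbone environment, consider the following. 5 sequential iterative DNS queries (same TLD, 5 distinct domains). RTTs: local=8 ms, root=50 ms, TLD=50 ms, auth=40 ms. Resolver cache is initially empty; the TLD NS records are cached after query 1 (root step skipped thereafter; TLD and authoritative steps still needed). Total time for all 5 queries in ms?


Lookup 1 (cold cache): local + root + TLD + auth = 8 + 50 + 50 + 40 = 148 ms
Lookups 2..5 (TLD NS cached -> skip root; new domain -> still ask TLD and auth): local + TLD + auth = 8 + 50 + 40 = 98 ms each
Remaining 4 lookups: 4 * 98 = 392 ms
Total = 148 + 392 = 540 ms

540


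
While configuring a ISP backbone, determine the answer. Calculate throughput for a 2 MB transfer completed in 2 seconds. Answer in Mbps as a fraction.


Given: file = 2 MB, time = 2 s
File in Mb = 2 * 8 = 16 Mb
Throughput = 16 / 2 Mbps
Throughput = 8 Mbps

8


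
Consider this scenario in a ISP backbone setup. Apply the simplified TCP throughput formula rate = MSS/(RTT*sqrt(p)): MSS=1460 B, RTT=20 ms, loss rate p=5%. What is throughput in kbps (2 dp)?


Given: MSS = 1460 bytes, RTT = 20 ms, loss = 5%
RTT in seconds = 20 / 1000 = 0.02
Loss rate = 5% = 0.05
sqrt(loss) = sqrt(0.05) = 0.223606797750
Throughput (bytes/s) = 1460 / (0.02 * 0.223606797750) = 326465.9247
Throughput (kbps) = 326465.9247 * 8 / 1000 = 2611.727398 -> 2611.73 kbps (2 dp)

2611.73


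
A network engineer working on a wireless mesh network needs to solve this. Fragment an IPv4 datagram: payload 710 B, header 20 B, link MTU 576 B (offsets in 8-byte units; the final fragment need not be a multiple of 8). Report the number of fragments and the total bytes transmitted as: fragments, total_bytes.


Max data per non-final fragment = floor((MTU - header)/8)*8 = floor((576 - 20)/8)*8 = floor(556/8)*8 = 552 B
Final fragment needs no 8-byte alignment: it can carry up to MTU - header = 556 B
Non-final fragments needed = ceil((payload - 556) / 552) = ceil(154/552) = ceil(0.2790) = 1
Number of fragments = 1 + 1 = 2
Fragment sizes (data): 1 * 552 B + 158 B (last, 158 <= 556 OK)
Total bytes sent = payload + n_frags * header = 710 + 2*20 = 710 + 40 = 750 B

2, 750


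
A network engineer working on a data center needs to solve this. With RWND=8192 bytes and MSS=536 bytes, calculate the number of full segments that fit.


Given: RWND = 8192 bytes, MSS = 536 bytes
Full segments = floor(RWND / MSS)
Full segments = floor(8192 / 536)
Full segments = floor(15.2836) = 15

15


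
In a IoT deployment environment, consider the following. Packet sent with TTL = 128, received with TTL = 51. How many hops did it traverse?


Given: initial TTL = 128, received TTL = 51
Hops = initial TTL - received TTL
Hops = 128 - 51 = 77

77


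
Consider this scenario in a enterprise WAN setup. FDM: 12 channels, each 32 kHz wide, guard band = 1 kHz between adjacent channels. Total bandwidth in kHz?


Given: 12 channels, 32 kHz each, guard = 1 kHz
Channel bandwidth = 12 * 32 = 384 kHz
Guard bands = 11 gaps * 1 kHz = 11 kHz
Total = 384 + 11 = 395 kHz

395


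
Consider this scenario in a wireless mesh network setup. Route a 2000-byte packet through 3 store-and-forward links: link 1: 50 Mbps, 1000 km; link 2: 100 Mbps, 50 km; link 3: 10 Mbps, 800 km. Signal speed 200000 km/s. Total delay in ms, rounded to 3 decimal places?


Packet = 2000 bytes = 16000 bits. Store-and-forward: sum (t_trans + t_prop) per link.
Link 1: t_trans = 16000/(50*10^6) s = 0.3200 ms; t_prop = 1000/200000 s = 5.0000 ms; subtotal = 5.3200 ms
Link 2: t_trans = 16000/(100*10^6) s = 0.1600 ms; t_prop = 50/200000 s = 0.2500 ms; subtotal = 0.4100 ms
Link 3: t_trans = 16000/(10*10^6) s = 1.6000 ms; t_prop = 800/200000 s = 4.0000 ms; subtotal = 5.6000 ms
End-to-end = 5.3200 + 0.4100 + 5.6000 = 11.3300 ms -> 11.330 ms (3 dp)

11.330


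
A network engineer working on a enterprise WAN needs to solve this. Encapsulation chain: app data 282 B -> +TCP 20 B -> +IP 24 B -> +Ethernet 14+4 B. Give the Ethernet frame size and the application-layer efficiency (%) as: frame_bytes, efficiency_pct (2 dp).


TCP segment = 282 + 20 = 302 B
IP packet = 302 + 24 = 326 B
Ethernet frame = 326 + 14 + 4 = 344 B
Efficiency = app / frame = 282 / 344 = 0.819767 = 81.9767% -> 81.98% (2 dp)

344, 81.98


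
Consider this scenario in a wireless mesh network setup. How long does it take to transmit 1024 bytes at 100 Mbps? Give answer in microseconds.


Given: packet = 1024 bytes, bandwidth = 100 Mbps
Packet in bits = 1024 * 8 = 8192 bits
Bandwidth = 100 * 10^6 = 100000000 bps
Time = 8192 / 100000000 seconds
Time in us = 8192 * 10^6 / 100000000 = 81.92

81.92


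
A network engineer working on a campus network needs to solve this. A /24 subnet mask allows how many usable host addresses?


Given: subnet mask /24
Host bits = 32 - 24 = 8
Total addresses = 2^8 = 256
Usable hosts = 256 - 2 (network + broadcast) = 254

254


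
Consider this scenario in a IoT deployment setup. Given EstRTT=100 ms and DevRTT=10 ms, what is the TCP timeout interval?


Given: EstRTT = 100 ms, DevRTT = 10 ms
Timeout = EstRTT + 4 * DevRTT
4 * DevRTT = 4 * 10 = 40
Timeout = 100 + 40 = 140 ms

140


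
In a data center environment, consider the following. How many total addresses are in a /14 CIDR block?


Given: CIDR prefix /14
Host bits = 32 - 14 = 18
Total addresses = 2^18 = 262144

262144


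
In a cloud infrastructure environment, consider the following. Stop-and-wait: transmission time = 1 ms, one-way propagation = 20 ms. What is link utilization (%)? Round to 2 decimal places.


Given: Ttrans = 1 ms, Tprop = 20 ms
RTT = 2 * Tprop = 2 * 20 = 40 ms
U = Ttrans / (Ttrans + RTT)
U = 1 / (1 + 40)
U = 1 / 41 = 0.02439
U% = 2.44%

2.44


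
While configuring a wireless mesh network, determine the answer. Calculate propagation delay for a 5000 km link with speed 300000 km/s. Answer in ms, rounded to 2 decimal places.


Given: distance = 5000 km, speed = 300000 km/s
Delay = distance / speed = 5000 / 300000 seconds
Delay in ms = 5000 * 1000 / 300000
Delay = 16.6667 ms
Rounded to 2 dp = 16.67 ms

16.67


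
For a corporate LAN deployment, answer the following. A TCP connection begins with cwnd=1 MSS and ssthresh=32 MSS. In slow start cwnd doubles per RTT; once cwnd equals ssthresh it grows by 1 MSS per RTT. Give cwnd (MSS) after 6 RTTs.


RTT 0: cwnd = 1 MSS (initial)
RTT 1: cwnd = 2 MSS (slow start, doubled)
RTT 2: cwnd = 4 MSS (slow start, doubled)
RTT 3: cwnd = 8 MSS (slow start, doubled)
RTT 4: cwnd = 16 MSS (slow start, doubled)
RTT 5: cwnd = 32 MSS (slow start, doubled)
RTT 6: cwnd = 33 MSS (congestion avoidance, +1)

33


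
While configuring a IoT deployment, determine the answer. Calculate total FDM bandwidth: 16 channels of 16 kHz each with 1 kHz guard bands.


Given: 16 channels, 16 kHz each, guard = 1 kHz
Channel bandwidth = 16 * 16 = 256 kHz
Guard bands = 15 gaps * 1 kHz = 15 kHz
Total = 256 + 15 = 271 kHz

271


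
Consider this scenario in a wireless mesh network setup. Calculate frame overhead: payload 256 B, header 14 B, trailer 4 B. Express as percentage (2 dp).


Given: payload = 256 B, header = 14 B, trailer = 4 B
Overhead bytes = header + trailer = 14 + 4 = 18
Total frame = payload + overhead = 256 + 18 = 274
Overhead % = 18 / 274 * 100 = 6.5693% -> 6.57% (2 dp)

6.57


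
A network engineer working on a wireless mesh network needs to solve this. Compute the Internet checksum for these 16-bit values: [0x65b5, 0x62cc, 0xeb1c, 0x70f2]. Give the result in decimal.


Given words: [0x65b5, 0x62cc, 0xeb1c, 0x70f2]
Step 1: Sum all words
Raw sum = 26037 + 25292 + 60188 + 28914 = 140431
Step 2: Fold carry: (9359 + 2) = 9361
One's complement = ~9361 & 0xFFFF = 56174

56174


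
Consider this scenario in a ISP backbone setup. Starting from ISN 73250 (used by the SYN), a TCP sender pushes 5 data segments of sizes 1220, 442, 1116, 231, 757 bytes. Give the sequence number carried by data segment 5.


The SYN occupies sequence number ISN = 73250, so the first data byte is ISN + 1 = 73251.
SEQ of data segment i = (ISN + 1) + sum of payload sizes of segments 1..i-1.
Segment 1: SEQ = 73251, payload = 1220 bytes
Segment 2: SEQ = 74471, payload = 442 bytes
Segment 3: SEQ = 74913, payload = 1116 bytes
Segment 4: SEQ = 76029, payload = 231 bytes
Segment 5: SEQ = 76260, payload = 757 bytes
SEQ of segment 5 = 73251 + 1220 + 442 + 1116 + 231 = 76260

76260


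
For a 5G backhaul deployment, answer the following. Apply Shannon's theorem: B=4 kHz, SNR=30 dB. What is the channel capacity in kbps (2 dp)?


Given: B = 4 kHz, SNR = 30 dB
SNR linear = 10^(30/10) = 1000
1 + SNR = 1001
log2(1001) = 9.9672262588
C = 4 * 1000 * 9.9672262588 = 39868.9050 bps
C = 39.868905 kbps -> 39.87 kbps (2 dp)

39.87


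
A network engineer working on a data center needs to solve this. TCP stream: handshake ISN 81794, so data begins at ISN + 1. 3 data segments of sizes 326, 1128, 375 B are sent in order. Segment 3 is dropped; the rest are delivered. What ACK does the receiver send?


SYN uses sequence number 81794; first data byte = ISN + 1 = 81795.
Segment 1: SEQ = 81795, len = 326 B, covers [81795, 82120]
Segment 2: SEQ = 82121, len = 1128 B, covers [82121, 83248]
Segment 3: SEQ = 83249, len = 375 B, covers [83249, 83623] [LOST]
In-order data received: bytes [81795, 83248] (segments 1..2).
Segment 3 missing -> gap begins at byte 83249.
Cumulative ACK = next expected in-order byte = 81795 + 326 + 1128 = 83249

83249


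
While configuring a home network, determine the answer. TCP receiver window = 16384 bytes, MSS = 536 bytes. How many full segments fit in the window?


Given: RWND = 16384 bytes, MSS = 536 bytes
Full segments = floor(RWND / MSS)
Full segments = floor(16384 / 536)
Full segments = floor(30.5672) = 30

30


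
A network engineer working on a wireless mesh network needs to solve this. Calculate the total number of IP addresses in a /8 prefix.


Given: CIDR prefix /8
Host bits = 32 - 8 = 24
Total addresses = 2^24 = 16777216

16777216


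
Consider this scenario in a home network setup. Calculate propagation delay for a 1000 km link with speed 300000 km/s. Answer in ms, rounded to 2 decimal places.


Given: distance = 1000 km, speed = 300000 km/s
Delay = distance / speed = 1000 / 300000 seconds
Delay in ms = 1000 * 1000 / 300000
Delay = 3.3333 ms
Rounded to 2 dp = 3.33 ms

3.33


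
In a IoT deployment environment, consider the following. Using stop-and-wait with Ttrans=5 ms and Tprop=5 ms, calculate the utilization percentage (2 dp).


Given: Ttrans = 5 ms, Tprop = 5 ms
RTT = 2 * Tprop = 2 * 5 = 10 ms
U = Ttrans / (Ttrans + RTT)
U = 5 / (5 + 10)
U = 5 / 15 = 0.333333
U% = 33.33%

33.33


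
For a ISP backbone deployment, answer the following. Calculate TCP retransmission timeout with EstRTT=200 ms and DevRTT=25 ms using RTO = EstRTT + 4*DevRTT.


Given: EstRTT = 200 ms, DevRTT = 25 ms
Timeout = EstRTT + 4 * DevRTT
4 * DevRTT = 4 * 25 = 100
Timeout = 200 + 100 = 300 ms

300


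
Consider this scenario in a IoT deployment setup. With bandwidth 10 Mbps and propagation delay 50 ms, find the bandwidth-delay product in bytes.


Given: bandwidth = 10 Mbps, delay = 50 ms
BDP in bits = 10 * 10^6 * 50 / 1000
BDP in bits = 500000
BDP in bytes = 500000 / 8 = 62500

62500


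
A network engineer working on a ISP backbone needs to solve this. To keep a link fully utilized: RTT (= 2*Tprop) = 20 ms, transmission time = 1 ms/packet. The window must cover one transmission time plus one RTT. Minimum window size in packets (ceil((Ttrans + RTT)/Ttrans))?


Given: Ttrans = 1 ms, RTT = 20 ms (= 2 * Tprop, Tprop = 10 ms)
Time until first ACK returns = Ttrans + RTT = 1 + 20 = 21 ms
Need W * Ttrans >= Ttrans + RTT  ->  W >= (Ttrans + RTT) / Ttrans
(Ttrans + RTT) / Ttrans = 21 / 1 = 21
W_min = ceil(21) = 21

21


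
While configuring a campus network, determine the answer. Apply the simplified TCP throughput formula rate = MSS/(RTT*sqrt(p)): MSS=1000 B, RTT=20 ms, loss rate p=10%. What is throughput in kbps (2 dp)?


Given: MSS = 1000 bytes, RTT = 20 ms, loss = 10%
RTT in seconds = 20 / 1000 = 0.02
Loss rate = 10% = 0.1
sqrt(loss) = sqrt(0.1) = 0.316227766017
Throughput (bytes/s) = 1000 / (0.02 * 0.316227766017) = 158113.8830
Throughput (kbps) = 158113.8830 * 8 / 1000 = 1264.911064 -> 1264.91 kbps (2 dp)

1264.91


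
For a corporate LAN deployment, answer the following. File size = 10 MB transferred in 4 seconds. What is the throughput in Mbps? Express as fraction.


Given: file = 10 MB, time = 4 s
File in Mb = 10 * 8 = 80 Mb
Throughput = 80 / 4 Mbps
Throughput = 20 Mbps

20


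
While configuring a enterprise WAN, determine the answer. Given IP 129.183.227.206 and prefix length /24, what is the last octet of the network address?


Given: IP = 129.183.227.206, prefix = /24
Subnet mask = 255.255.255.0
Last octet of IP: 206
Last octet of mask: 0
Network last octet = 206 AND 0 = 0

0


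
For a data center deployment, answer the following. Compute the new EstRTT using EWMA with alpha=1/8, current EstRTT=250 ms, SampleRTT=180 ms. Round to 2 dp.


Given: EstRTT = 250 ms, SampleRTT = 180 ms, alpha = 1/8
New EstRTT = (1 - alpha) * EstRTT + alpha * SampleRTT
(7/8) * 250 = 218.75
(1/8) * 180 = 22.5
New EstRTT = 218.75 + 22.5 = 241.25 ms -> 241.25 ms (2 dp)

241.25


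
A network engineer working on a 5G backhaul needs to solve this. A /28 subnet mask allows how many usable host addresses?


Given: subnet mask /28
Host bits = 32 - 28 = 4
Total addresses = 2^4 = 16
Usable hosts = 16 - 2 (network + broadcast) = 14

14


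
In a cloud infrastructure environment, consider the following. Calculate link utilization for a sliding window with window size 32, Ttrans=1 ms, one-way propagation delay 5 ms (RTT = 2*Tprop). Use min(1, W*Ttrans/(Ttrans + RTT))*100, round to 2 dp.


Given: W = 32, Ttrans = 1 ms, RTT = 10 ms (= 2 * Tprop, Tprop = 5 ms)
Cycle time = Ttrans + RTT = 1 + 10 = 11 ms (first packet sent until its ACK returns)
W * Ttrans = 32 * 1 = 32 ms of sending per cycle
W * Ttrans / (Ttrans + RTT) = 32 / 11 = 2.909091
U = min(1, 2.909091) = 1.000000
U% = 100.00%

100.00


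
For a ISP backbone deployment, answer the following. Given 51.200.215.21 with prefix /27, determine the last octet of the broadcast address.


Given: IP = 51.200.215.21, prefix = /27
Host bits = 32 - 27 = 5
Network last octet = 21 AND mask = 0
Host part size = 2^5 - 1 = 31
Broadcast last octet = 0 OR 31 = 31

31


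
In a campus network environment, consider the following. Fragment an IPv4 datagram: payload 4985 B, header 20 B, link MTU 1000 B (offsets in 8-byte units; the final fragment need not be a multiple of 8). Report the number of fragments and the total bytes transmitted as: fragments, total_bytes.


Max data per non-final fragment = floor((MTU - header)/8)*8 = floor((1000 - 20)/8)*8 = floor(980/8)*8 = 976 B
Final fragment needs no 8-byte alignment: it can carry up to MTU - header = 980 B
Non-final fragments needed = ceil((payload - 980) / 976) = ceil(4005/976) = ceil(4.1035) = 5
Number of fragments = 5 + 1 = 6
Fragment sizes (data): 5 * 976 B + 105 B (last, 105 <= 980 OK)
Total bytes sent = payload + n_frags * header = 4985 + 6*20 = 4985 + 120 = 5105 B

6, 5105


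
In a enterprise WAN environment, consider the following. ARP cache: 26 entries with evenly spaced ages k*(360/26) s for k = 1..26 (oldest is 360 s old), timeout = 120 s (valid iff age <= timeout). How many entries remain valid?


Ages are k * 360/26 s for k = 1..26 (spacing = 13.8462 s).
Entry k is valid iff k * 360/26 <= 120 iff k <= 26 * 120 / 360 = 8.6667
n_valid = floor(8.6667) = 8
(n_stale = 26 - 8 = 18)

8


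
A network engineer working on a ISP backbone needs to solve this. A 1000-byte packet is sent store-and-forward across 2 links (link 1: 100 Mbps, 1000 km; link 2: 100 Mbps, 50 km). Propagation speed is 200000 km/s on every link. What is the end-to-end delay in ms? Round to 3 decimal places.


Packet = 1000 bytes = 8000 bits. Store-and-forward: sum (t_trans + t_prop) per link.
Link 1: t_trans = 8000/(100*10^6) s = 0.0800 ms; t_prop = 1000/200000 s = 5.0000 ms; subtotal = 5.0800 ms
Link 2: t_trans = 8000/(100*10^6) s = 0.0800 ms; t_prop = 50/200000 s = 0.2500 ms; subtotal = 0.3300 ms
End-to-end = 5.0800 + 0.3300 = 5.4100 ms -> 5.410 ms (3 dp)

5.410


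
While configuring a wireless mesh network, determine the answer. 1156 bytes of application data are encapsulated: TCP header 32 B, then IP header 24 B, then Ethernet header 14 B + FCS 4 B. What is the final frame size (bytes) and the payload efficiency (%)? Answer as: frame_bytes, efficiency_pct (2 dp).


TCP segment = 1156 + 32 = 1188 B
IP packet = 1188 + 24 = 1212 B
Ethernet frame = 1212 + 14 + 4 = 1230 B
Efficiency = app / frame = 1156 / 1230 = 0.939837 = 93.9837% -> 93.98% (2 dp)

1230, 93.98


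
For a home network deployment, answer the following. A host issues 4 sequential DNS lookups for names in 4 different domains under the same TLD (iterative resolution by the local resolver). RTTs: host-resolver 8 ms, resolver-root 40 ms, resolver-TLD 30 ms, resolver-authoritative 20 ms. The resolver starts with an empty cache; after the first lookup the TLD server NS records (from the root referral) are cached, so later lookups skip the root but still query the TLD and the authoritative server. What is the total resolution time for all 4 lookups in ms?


Lookup 1 (cold cache): local + root + TLD + auth = 8 + 40 + 30 + 20 = 98 ms
Lookups 2..4 (TLD NS cached -> skip root; new domain -> still ask TLD and auth): local + TLD + auth = 8 + 30 + 20 = 58 ms each
Remaining 3 lookups: 3 * 58 = 174 ms
Total = 98 + 174 = 272 ms

272


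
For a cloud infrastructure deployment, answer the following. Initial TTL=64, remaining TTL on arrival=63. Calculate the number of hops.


Given: initial TTL = 64, received TTL = 63
Hops = initial TTL - received TTL
Hops = 64 - 63 = 1

1


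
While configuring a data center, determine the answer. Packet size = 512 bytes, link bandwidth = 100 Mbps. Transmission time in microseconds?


Given: packet = 512 bytes, bandwidth = 100 Mbps
Packet in bits = 512 * 8 = 4096 bits
Bandwidth = 100 * 10^6 = 100000000 bps
Time = 4096 / 100000000 seconds
Time in us = 4096 * 10^6 / 100000000 = 40.96

40.96


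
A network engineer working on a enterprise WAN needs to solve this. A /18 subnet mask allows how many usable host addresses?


Given: subnet mask /18
Host bits = 32 - 18 = 14
Total addresses = 2^14 = 16384
Usable hosts = 16384 - 2 (network + broadcast) = 16382

16382


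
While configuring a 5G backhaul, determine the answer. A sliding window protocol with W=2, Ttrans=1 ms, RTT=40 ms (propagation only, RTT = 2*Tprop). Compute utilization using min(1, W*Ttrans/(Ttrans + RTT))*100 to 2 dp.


Given: W = 2, Ttrans = 1 ms, RTT = 40 ms (= 2 * Tprop, Tprop = 20 ms)
Cycle time = Ttrans + RTT = 1 + 40 = 41 ms (first packet sent until its ACK returns)
W * Ttrans = 2 * 1 = 2 ms of sending per cycle
W * Ttrans / (Ttrans + RTT) = 2 / 41 = 0.048780
U = min(1, 0.048780) = 0.048780
U% = 4.88%

4.88


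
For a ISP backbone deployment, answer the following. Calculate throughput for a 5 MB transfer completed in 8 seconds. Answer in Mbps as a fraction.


Given: file = 5 MB, time = 8 s
File in Mb = 5 * 8 = 40 Mb
Throughput = 40 / 8 Mbps
Throughput = 5 Mbps

5


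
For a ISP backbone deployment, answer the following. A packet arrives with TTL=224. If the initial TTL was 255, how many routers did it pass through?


Given: initial TTL = 255, received TTL = 224
Hops = initial TTL - received TTL
Hops = 255 - 224 = 31

31


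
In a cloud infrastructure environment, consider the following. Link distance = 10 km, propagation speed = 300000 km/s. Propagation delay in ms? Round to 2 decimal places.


Given: distance = 10 km, speed = 300000 km/s
Delay = distance / speed = 10 / 300000 seconds
Delay in ms = 10 * 1000 / 300000
Delay = 0.0333 ms
Rounded to 2 dp = 0.03 ms

0.03


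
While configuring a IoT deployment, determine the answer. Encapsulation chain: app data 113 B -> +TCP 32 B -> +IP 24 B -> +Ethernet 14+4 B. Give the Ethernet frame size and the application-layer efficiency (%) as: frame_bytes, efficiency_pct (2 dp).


TCP segment = 113 + 32 = 145 B
IP packet = 145 + 24 = 169 B
Ethernet frame = 169 + 14 + 4 = 187 B
Efficiency = app / frame = 113 / 187 = 0.604278 = 60.4278% -> 60.43% (2 dp)

187, 60.43


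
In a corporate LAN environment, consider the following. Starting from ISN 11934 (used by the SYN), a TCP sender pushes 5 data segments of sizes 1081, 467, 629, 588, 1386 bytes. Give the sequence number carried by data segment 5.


The SYN occupies sequence number ISN = 11934, so the first data byte is ISN + 1 = 11935.
SEQ of data segment i = (ISN + 1) + sum of payload sizes of segments 1..i-1.
Segment 1: SEQ = 11935, payload = 1081 bytes
Segment 2: SEQ = 13016, payload = 467 bytes
Segment 3: SEQ = 13483, payload = 629 bytes
Segment 4: SEQ = 14112, payload = 588 bytes
Segment 5: SEQ = 14700, payload = 1386 bytes
SEQ of segment 5 = 11935 + 1081 + 467 + 629 + 588 = 14700

14700


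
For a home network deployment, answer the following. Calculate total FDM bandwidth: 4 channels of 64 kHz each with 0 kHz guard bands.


Given: 4 channels, 64 kHz each, guard = 0 kHz
Channel bandwidth = 4 * 64 = 256 kHz
Guard bands = 3 gaps * 0 kHz = 0 kHz
Total = 256 + 0 = 256 kHz

256


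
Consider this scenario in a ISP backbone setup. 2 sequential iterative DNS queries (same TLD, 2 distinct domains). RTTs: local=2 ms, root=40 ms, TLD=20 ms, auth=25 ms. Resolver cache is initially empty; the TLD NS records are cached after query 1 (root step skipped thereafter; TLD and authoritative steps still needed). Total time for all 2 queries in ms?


Lookup 1 (cold cache): local + root + TLD + auth = 2 + 40 + 20 + 25 = 87 ms
Lookups 2..2 (TLD NS cached -> skip root; new domain -> still ask TLD and auth): local + TLD + auth = 2 + 20 + 25 = 47 ms each
Remaining 1 lookups: 1 * 47 = 47 ms
Total = 87 + 47 = 134 ms

134


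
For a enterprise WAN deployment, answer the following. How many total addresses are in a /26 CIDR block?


Given: CIDR prefix /26
Host bits = 32 - 26 = 6
Total addresses = 2^6 = 64

64


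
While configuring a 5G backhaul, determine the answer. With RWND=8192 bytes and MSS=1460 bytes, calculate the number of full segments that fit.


Given: RWND = 8192 bytes, MSS = 1460 bytes
Full segments = floor(RWND / MSS)
Full segments = floor(8192 / 1460)
Full segments = floor(5.611) = 5

5


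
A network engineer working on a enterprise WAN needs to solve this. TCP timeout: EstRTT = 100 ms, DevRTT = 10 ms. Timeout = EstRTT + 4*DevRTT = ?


Given: EstRTT = 100 ms, DevRTT = 10 ms
Timeout = EstRTT + 4 * DevRTT
4 * DevRTT = 4 * 10 = 40
Timeout = 100 + 40 = 140 ms

140


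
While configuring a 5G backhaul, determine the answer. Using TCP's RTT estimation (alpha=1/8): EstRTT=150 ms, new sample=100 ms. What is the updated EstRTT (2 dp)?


Given: EstRTT = 150 ms, SampleRTT = 100 ms, alpha = 1/8
New EstRTT = (1 - alpha) * EstRTT + alpha * SampleRTT
(7/8) * 150 = 131.25
(1/8) * 100 = 12.5
New EstRTT = 131.25 + 12.5 = 143.75 ms -> 143.75 ms (2 dp)

143.75


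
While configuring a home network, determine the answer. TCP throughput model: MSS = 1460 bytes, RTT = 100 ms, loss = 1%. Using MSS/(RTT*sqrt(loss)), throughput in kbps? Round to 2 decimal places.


Given: MSS = 1460 bytes, RTT = 100 ms, loss = 1%
RTT in seconds = 100 / 1000 = 0.1
Loss rate = 1% = 0.01
sqrt(loss) = sqrt(0.01) = 0.1
Throughput (bytes/s) = 1460 / (0.1 * 0.1) = 146000.0000
Throughput (kbps) = 146000.0000 * 8 / 1000 = 1168.000000 -> 1168.00 kbps (2 dp)

1168.00


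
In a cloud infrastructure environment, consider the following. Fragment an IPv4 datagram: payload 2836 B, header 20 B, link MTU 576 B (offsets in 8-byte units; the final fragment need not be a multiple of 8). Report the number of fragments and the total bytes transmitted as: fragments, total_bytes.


Max data per non-final fragment = floor((MTU - header)/8)*8 = floor((576 - 20)/8)*8 = floor(556/8)*8 = 552 B
Final fragment needs no 8-byte alignment: it can carry up to MTU - header = 556 B
Non-final fragments needed = ceil((payload - 556) / 552) = ceil(2280/552) = ceil(4.1304) = 5
Number of fragments = 5 + 1 = 6
Fragment sizes (data): 5 * 552 B + 76 B (last, 76 <= 556 OK)
Total bytes sent = payload + n_frags * header = 2836 + 6*20 = 2836 + 120 = 2956 B

6, 2956


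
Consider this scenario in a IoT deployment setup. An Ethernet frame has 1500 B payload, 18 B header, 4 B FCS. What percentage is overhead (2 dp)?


Given: payload = 1500 B, header = 18 B, trailer = 4 B
Overhead bytes = header + trailer = 18 + 4 = 22
Total frame = payload + overhead = 1500 + 22 = 1522
Overhead % = 22 / 1522 * 100 = 1.4455% -> 1.45% (2 dp)

1.45


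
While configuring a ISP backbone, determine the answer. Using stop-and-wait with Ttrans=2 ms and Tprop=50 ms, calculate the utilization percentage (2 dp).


Given: Ttrans = 2 ms, Tprop = 50 ms
RTT = 2 * Tprop = 2 * 50 = 100 ms
U = Ttrans / (Ttrans + RTT)
U = 2 / (2 + 100)
U = 2 / 102 = 0.019608
U% = 1.96%

1.96


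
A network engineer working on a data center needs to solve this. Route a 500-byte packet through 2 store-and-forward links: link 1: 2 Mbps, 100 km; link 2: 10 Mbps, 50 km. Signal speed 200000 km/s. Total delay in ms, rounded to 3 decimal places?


Packet = 500 bytes = 4000 bits. Store-and-forward: sum (t_trans + t_prop) per link.
Link 1: t_trans = 4000/(2*10^6) s = 2.0000 ms; t_prop = 100/200000 s = 0.5000 ms; subtotal = 2.5000 ms
Link 2: t_trans = 4000/(10*10^6) s = 0.4000 ms; t_prop = 50/200000 s = 0.2500 ms; subtotal = 0.6500 ms
End-to-end = 2.5000 + 0.6500 = 3.1500 ms -> 3.150 ms (3 dp)

3.150


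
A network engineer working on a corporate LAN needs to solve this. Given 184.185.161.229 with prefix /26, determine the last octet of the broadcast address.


Given: IP = 184.185.161.229, prefix = /26
Host bits = 32 - 26 = 6
Network last octet = 229 AND mask = 192
Host part size = 2^6 - 1 = 63
Broadcast last octet = 192 OR 63 = 255

255


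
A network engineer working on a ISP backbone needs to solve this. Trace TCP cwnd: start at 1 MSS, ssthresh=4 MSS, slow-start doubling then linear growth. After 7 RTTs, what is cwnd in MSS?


RTT 0: cwnd = 1 MSS (initial)
RTT 1: cwnd = 2 MSS (slow start, doubled)
RTT 2: cwnd = 4 MSS (slow start, doubled)
RTT 3: cwnd = 5 MSS (congestion avoidance, +1)
RTT 4: cwnd = 6 MSS (congestion avoidance, +1)
RTT 5: cwnd = 7 MSS (congestion avoidance, +1)
RTT 6: cwnd = 8 MSS (congestion avoidance, +1)
RTT 7: cwnd = 9 MSS (congestion avoidance, +1)

9


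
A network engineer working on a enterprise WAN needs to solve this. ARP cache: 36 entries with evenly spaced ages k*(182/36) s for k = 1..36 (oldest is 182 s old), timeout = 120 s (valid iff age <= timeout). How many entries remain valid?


Ages are k * 182/36 s for k = 1..36 (spacing = 5.0556 s).
Entry k is valid iff k * 182/36 <= 120 iff k <= 36 * 120 / 182 = 23.7363
n_valid = floor(23.7363) = 23
(n_stale = 36 - 23 = 13)

23


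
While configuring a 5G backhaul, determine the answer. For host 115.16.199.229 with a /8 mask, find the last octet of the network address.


Given: IP = 115.16.199.229, prefix = /8
Subnet mask = 255.0.0.0
Last octet of IP: 229
Last octet of mask: 0
Network last octet = 229 AND 0 = 0

0


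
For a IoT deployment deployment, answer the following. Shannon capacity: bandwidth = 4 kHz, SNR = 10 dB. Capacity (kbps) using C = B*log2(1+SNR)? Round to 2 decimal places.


Given: B = 4 kHz, SNR = 10 dB
SNR linear = 10^(10/10) = 10
1 + SNR = 11
log2(11) = 3.4594316186
C = 4 * 1000 * 3.4594316186 = 13837.7265 bps
C = 13.837726 kbps -> 13.84 kbps (2 dp)

13.84


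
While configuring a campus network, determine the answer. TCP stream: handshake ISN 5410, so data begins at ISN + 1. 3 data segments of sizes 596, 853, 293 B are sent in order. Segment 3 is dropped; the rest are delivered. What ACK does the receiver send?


SYN uses sequence number 5410; first data byte = ISN + 1 = 5411.
Segment 1: SEQ = 5411, len = 596 B, covers [5411, 6006]
Segment 2: SEQ = 6007, len = 853 B, covers [6007, 6859]
Segment 3: SEQ = 6860, len = 293 B, covers [6860, 7152] [LOST]
In-order data received: bytes [5411, 6859] (segments 1..2).
Segment 3 missing -> gap begins at byte 6860.
Cumulative ACK = next expected in-order byte = 5411 + 596 + 853 = 6860

6860


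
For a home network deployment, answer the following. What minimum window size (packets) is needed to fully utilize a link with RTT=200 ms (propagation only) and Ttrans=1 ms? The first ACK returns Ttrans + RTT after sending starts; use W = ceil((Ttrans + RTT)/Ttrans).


Given: Ttrans = 1 ms, RTT = 200 ms (= 2 * Tprop, Tprop = 100 ms)
Time until first ACK returns = Ttrans + RTT = 1 + 200 = 201 ms
Need W * Ttrans >= Ttrans + RTT  ->  W >= (Ttrans + RTT) / Ttrans
(Ttrans + RTT) / Ttrans = 201 / 1 = 201
W_min = ceil(201) = 201

201


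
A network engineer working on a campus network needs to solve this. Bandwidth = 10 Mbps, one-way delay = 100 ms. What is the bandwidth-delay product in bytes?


Given: bandwidth = 10 Mbps, delay = 100 ms
BDP in bits = 10 * 10^6 * 100 / 1000
BDP in bits = 1000000
BDP in bytes = 1000000 / 8 = 125000

125000


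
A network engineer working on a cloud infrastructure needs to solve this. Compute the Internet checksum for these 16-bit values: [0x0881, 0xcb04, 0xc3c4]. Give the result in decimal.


Given words: [0x0881, 0xcb04, 0xc3c4]
Step 1: Sum all words
Raw sum = 2177 + 51972 + 50116 = 104265
Step 2: Fold carry: (38729 + 1) = 38730
One's complement = ~38730 & 0xFFFF = 26805

26805


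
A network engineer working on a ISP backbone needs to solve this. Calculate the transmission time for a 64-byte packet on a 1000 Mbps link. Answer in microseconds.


Given: packet = 64 bytes, bandwidth = 1000 Mbps
Packet in bits = 64 * 8 = 512 bits
Bandwidth = 1000 * 10^6 = 1000000000 bps
Time = 512 / 1000000000 seconds
Time in us = 512 * 10^6 / 1000000000 = 0.512

0.512


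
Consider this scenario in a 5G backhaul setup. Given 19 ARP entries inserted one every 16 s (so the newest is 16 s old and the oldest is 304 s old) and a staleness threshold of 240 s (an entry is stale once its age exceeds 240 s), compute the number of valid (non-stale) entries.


Ages are k * 304/19 s for k = 1..19 (spacing = 16.0000 s).
Entry k is valid iff k * 304/19 <= 240 iff k <= 19 * 240 / 304 = 15.0000
n_valid = floor(15.0000) = 15
(n_stale = 19 - 15 = 4)

15


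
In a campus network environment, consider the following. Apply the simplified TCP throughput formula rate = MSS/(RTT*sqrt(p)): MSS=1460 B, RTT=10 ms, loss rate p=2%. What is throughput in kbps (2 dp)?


Given: MSS = 1460 bytes, RTT = 10 ms, loss = 2%
RTT in seconds = 10 / 1000 = 0.01
Loss rate = 2% = 0.02
sqrt(loss) = sqrt(0.02) = 0.141421356237
Throughput (bytes/s) = 1460 / (0.01 * 0.141421356237) = 1032375.9005
Throughput (kbps) = 1032375.9005 * 8 / 1000 = 8259.007204 -> 8259.01 kbps (2 dp)

8259.01


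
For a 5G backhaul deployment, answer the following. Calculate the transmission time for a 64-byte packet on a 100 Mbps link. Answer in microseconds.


Given: packet = 64 bytes, bandwidth = 100 Mbps
Packet in bits = 64 * 8 = 512 bits
Bandwidth = 100 * 10^6 = 100000000 bps
Time = 512 / 100000000 seconds
Time in us = 512 * 10^6 / 100000000 = 5.12

5.12


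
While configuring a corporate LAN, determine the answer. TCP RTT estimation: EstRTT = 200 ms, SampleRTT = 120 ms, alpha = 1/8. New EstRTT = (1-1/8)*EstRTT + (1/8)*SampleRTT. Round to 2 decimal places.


Given: EstRTT = 200 ms, SampleRTT = 120 ms, alpha = 1/8
New EstRTT = (1 - alpha) * EstRTT + alpha * SampleRTT
(7/8) * 200 = 175
(1/8) * 120 = 15
New EstRTT = 175 + 15 = 190 ms -> 190.00 ms (2 dp)

190.00


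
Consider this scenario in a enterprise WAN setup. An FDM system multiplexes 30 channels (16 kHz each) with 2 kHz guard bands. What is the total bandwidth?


Given: 30 channels, 16 kHz each, guard = 2 kHz
Channel bandwidth = 30 * 16 = 480 kHz
Guard bands = 29 gaps * 2 kHz = 58 kHz
Total = 480 + 58 = 538 kHz

538


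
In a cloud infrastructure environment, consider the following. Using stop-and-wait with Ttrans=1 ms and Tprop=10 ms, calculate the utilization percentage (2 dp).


Given: Ttrans = 1 ms, Tprop = 10 ms
RTT = 2 * Tprop = 2 * 10 = 20 ms
U = Ttrans / (Ttrans + RTT)
U = 1 / (1 + 20)
U = 1 / 21 = 0.047619
U% = 4.76%

4.76


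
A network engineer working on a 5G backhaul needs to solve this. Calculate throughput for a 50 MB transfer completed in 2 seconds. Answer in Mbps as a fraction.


Given: file = 50 MB, time = 2 s
File in Mb = 50 * 8 = 400 Mb
Throughput = 400 / 2 Mbps
Throughput = 200 Mbps

200


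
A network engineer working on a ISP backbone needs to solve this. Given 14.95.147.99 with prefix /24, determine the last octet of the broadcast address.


Given: IP = 14.95.147.99, prefix = /24
Host bits = 32 - 24 = 8
Network last octet = 99 AND mask = 0
Host part size = 2^8 - 1 = 255
Broadcast last octet = 0 OR 255 = 255

255


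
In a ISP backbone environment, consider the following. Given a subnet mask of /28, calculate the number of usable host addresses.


Given: subnet mask /28
Host bits = 32 - 28 = 4
Total addresses = 2^4 = 16
Usable hosts = 16 - 2 (network + broadcast) = 14

14


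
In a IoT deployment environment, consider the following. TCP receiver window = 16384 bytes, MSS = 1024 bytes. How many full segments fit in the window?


Given: RWND = 16384 bytes, MSS = 1024 bytes
Full segments = floor(RWND / MSS)
Full segments = floor(16384 / 1024)
Full segments = floor(16.0) = 16

16


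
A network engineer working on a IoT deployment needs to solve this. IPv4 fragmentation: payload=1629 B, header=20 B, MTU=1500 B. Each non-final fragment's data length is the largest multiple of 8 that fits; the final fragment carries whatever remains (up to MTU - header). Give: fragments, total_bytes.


Max data per non-final fragment = floor((MTU - header)/8)*8 = floor((1500 - 20)/8)*8 = floor(1480/8)*8 = 1480 B
Final fragment needs no 8-byte alignment: it can carry up to MTU - header = 1480 B
Non-final fragments needed = ceil((payload - 1480) / 1480) = ceil(149/1480) = ceil(0.1007) = 1
Number of fragments = 1 + 1 = 2
Fragment sizes (data): 1 * 1480 B + 149 B (last, 149 <= 1480 OK)
Total bytes sent = payload + n_frags * header = 1629 + 2*20 = 1629 + 40 = 1669 B

2, 1669


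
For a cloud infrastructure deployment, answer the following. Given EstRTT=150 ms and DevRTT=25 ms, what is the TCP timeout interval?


Given: EstRTT = 150 ms, DevRTT = 25 ms
Timeout = EstRTT + 4 * DevRTT
4 * DevRTT = 4 * 25 = 100
Timeout = 150 + 100 = 250 ms

250


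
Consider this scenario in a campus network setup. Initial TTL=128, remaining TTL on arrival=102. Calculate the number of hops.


Given: initial TTL = 128, received TTL = 102
Hops = initial TTL - received TTL
Hops = 128 - 102 = 26

26


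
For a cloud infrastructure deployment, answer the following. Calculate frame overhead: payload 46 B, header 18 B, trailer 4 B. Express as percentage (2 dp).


Given: payload = 46 B, header = 18 B, trailer = 4 B
Overhead bytes = header + trailer = 18 + 4 = 22
Total frame = payload + overhead = 46 + 22 = 68
Overhead % = 22 / 68 * 100 = 32.3529% -> 32.35% (2 dp)

32.35


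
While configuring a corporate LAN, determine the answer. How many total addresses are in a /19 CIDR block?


Given: CIDR prefix /19
Host bits = 32 - 19 = 13
Total addresses = 2^13 = 8192

8192


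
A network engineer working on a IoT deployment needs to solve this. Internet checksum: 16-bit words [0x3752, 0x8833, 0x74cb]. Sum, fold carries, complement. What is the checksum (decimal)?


Given words: [0x3752, 0x8833, 0x74cb]
Step 1: Sum all words
Raw sum = 14162 + 34867 + 29899 = 78928
Step 2: Fold carry: (13392 + 1) = 13393
One's complement = ~13393 & 0xFFFF = 52142

52142


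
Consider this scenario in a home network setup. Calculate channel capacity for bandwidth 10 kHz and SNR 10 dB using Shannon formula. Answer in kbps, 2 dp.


Given: B = 10 kHz, SNR = 10 dB
SNR linear = 10^(10/10) = 10
1 + SNR = 11
log2(11) = 3.4594316186
C = 10 * 1000 * 3.4594316186 = 34594.3162 bps
C = 34.594316 kbps -> 34.59 kbps (2 dp)

34.59


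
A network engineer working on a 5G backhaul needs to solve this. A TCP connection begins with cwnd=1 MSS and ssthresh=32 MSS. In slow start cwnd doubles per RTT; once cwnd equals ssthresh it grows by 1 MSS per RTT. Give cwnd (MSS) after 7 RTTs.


RTT 0: cwnd = 1 MSS (initial)
RTT 1: cwnd = 2 MSS (slow start, doubled)
RTT 2: cwnd = 4 MSS (slow start, doubled)
RTT 3: cwnd = 8 MSS (slow start, doubled)
RTT 4: cwnd = 16 MSS (slow start, doubled)
RTT 5: cwnd = 32 MSS (slow start, doubled)
RTT 6: cwnd = 33 MSS (congestion avoidance, +1)
RTT 7: cwnd = 34 MSS (congestion avoidance, +1)

34
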